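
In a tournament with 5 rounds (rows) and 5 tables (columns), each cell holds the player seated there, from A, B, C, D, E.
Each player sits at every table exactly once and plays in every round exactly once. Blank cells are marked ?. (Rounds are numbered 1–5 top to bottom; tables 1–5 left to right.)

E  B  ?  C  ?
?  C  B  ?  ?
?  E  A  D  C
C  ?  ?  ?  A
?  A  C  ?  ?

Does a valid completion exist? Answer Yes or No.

Round 1, table 3: round 1 has {B, C, E} and table 3 has {A, B, C}, so it must be D.
Now round 1, table 5: round 1 together with table 5 already contain {A, B, C, D, E} — every symbol — so nothing can go there. The grid has no valid completion.

No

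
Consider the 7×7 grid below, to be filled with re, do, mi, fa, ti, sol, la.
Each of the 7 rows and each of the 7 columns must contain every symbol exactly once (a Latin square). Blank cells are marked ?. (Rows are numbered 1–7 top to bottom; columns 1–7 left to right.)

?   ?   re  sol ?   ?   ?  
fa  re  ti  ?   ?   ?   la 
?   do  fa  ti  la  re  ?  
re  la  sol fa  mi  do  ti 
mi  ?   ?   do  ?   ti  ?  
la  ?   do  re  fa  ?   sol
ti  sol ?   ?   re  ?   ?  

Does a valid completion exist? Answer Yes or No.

No row or column among the givens repeats a symbol, and propagating forced cells runs into no contradiction.
One valid completion exists (for instance, do mi re sol ti la fa / fa re ti mi do sol la / sol do fa ti la re mi / re la sol fa mi do ti / mi fa la do sol ti re / la ti do re fa mi sol / ti sol mi la re fa do).

Yes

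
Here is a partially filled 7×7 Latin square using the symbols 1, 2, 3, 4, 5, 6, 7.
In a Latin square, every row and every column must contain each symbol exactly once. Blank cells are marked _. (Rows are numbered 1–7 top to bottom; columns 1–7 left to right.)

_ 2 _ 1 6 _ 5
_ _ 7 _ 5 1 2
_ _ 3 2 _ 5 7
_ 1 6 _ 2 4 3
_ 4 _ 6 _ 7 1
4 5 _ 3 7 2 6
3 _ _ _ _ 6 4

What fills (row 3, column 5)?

Row 1, column 1: row 1 has {1, 2, 5, 6} and column 1 has {3, 4}, leaving only 7.
Row 1, column 3: row 1 has {1, 2, 5, 6, 7} and column 3 has {3, 6, 7}, leaving only 4.
Row 1, column 6: row 1 has {1, 2, 4, 5, 6, 7} and column 6 has {1, 2, 4, 5, 6, 7}, leaving only 3.
Row 2, column 1: row 2 has {1, 2, 5, 7} and column 1 has {3, 4, 7}, leaving only 6.
Row 2, column 2: row 2 has {1, 2, 5, 6, 7} and column 2 has {1, 2, 4, 5}, leaving only 3.
Row 2, column 4: row 2 has {1, 2, 3, 5, 6, 7} and column 4 has {1, 2, 3, 6}, leaving only 4.
Row 3, column 1: row 3 has {2, 3, 5, 7} and column 1 has {3, 4, 6, 7}, leaving only 1.
Row 3 already has {1, 2, 3, 5, 7} and column 5 already has {2, 5, 6, 7}, so row 3, column 5 must be 4.

4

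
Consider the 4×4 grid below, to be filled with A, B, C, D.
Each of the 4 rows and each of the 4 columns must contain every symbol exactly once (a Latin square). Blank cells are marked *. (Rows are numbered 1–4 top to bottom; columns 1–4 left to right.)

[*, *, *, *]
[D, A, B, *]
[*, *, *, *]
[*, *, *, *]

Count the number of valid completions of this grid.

24

Row 1, column 1: eliminating its row and column leaves {A, B, C}.
Row 1, column 2: eliminating its row and column leaves {B, C, D}.
Row 1, column 3: eliminating its row and column leaves {A, C, D}.
Row 1, column 4: eliminating its row and column leaves {A, B, C, D}.
Row 2, column 4: eliminating its row and column leaves {C}.
Row 3, column 1: eliminating its row and column leaves {A, B, C}.
Row 3, column 2: eliminating its row and column leaves {B, C, D}.
Row 3, column 3: eliminating its row and column leaves {A, C, D}.
Row 3, column 4: eliminating its row and column leaves {A, B, C, D}.
Row 4, column 1: eliminating its row and column leaves {A, B, C}.
Row 4, column 2: eliminating its row and column leaves {B, C, D}.
Row 4, column 3: eliminating its row and column leaves {A, C, D}.
Row 4, column 4: eliminating its row and column leaves {A, B, C, D}.
Enumerating the assignments across these blanks that avoid any row or column repeat gives 24 completions.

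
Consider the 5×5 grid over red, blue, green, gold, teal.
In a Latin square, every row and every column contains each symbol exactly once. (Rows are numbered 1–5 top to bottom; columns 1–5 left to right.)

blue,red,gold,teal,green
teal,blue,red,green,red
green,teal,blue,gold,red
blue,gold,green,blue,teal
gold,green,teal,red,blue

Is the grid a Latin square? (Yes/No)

Row 2 contains red twice (at columns 3 and 5); row 4 is also not a permutation.

No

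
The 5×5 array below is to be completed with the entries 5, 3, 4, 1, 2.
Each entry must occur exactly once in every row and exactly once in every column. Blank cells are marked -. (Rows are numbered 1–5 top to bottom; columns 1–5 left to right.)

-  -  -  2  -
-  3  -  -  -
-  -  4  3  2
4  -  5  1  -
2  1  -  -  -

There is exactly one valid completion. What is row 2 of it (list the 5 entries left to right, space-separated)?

Row 3, column 2: row 3 has {3, 4, 2} and column 2 has {3, 1}, leaving only 5.
Row 1, column 2: row 1 has {2} and column 2 has {5, 3, 1}, leaving only 4.
Row 3, column 1: row 3 has {5, 3, 4, 2} and column 1 has {4, 2}, leaving only 1.
Row 2, column 1: row 2 has {3} and column 1 has {4, 1, 2}, leaving only 5.
Row 2, column 4: row 2 has {5, 3} and column 4 has {3, 1, 2}, leaving only 4.
Row 2, column 5: row 2 has {5, 3, 4} and column 5 has {2}, leaving only 1.
Row 2, column 3: row 2 has {5, 3, 4, 1} and column 3 has {5, 4}, leaving only 2.
So row 2 reads: 5 3 2 4 1.

5 3 2 4 1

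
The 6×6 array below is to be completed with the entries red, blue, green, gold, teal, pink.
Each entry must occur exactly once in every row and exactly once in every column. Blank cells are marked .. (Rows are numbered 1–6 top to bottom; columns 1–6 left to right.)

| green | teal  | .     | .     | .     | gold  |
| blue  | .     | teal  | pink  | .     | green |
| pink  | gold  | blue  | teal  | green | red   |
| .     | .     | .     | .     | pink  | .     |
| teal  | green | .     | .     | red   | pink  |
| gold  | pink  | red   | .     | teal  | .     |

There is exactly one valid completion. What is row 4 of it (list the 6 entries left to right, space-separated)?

Row 4, column 1: row 4 has {pink} and column 1 has {blue, green, gold, teal, pink}, leaving only red.
Row 4, column 2: row 4 has {red, pink} and column 2 has {green, gold, teal, pink}, leaving only blue.
Row 4, column 6: row 4 has {red, blue, pink} and column 6 has {red, green, gold, pink}, leaving only teal.
Row 1, column 3: row 1 has {green, gold, teal} and column 3 has {red, blue, teal}, leaving only pink.
Row 1, column 5: row 1 has {green, gold, teal, pink} and column 5 has {red, green, teal, pink}, leaving only blue.
Row 1, column 4: row 1 has {blue, green, gold, teal, pink} and column 4 has {teal, pink}, leaving only red.
Row 2, column 2: row 2 has {blue, green, teal, pink} and column 2 has {blue, green, gold, teal, pink}, leaving only red.
Row 2, column 5: row 2 has {red, blue, green, teal, pink} and column 5 has {red, blue, green, teal, pink}, leaving only gold.
Row 5, column 3: row 5 has {red, green, teal, pink} and column 3 has {red, blue, teal, pink}, leaving only gold.
Row 4, column 3: row 4 has {red, blue, teal, pink} and column 3 has {red, blue, gold, teal, pink}, leaving only green.
Row 4, column 4: row 4 has {red, blue, green, teal, pink} and column 4 has {red, teal, pink}, leaving only gold.
So row 4 reads: red blue green gold pink teal.

red blue green gold pink teal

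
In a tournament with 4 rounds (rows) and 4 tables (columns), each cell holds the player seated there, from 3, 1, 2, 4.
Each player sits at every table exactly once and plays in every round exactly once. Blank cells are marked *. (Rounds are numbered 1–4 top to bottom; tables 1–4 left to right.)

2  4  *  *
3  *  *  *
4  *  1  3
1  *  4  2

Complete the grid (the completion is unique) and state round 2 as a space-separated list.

Round 2, table 3: round 2 has {3} and table 3 has {1, 4}, leaving only 2.
Round 2, table 2: round 2 has {3, 2} and table 2 has {4}, leaving only 1.
Round 2, table 4: round 2 has {3, 1, 2} and table 4 has {3, 2}, leaving only 4.
So round 2 reads: 3 1 2 4.

3 1 2 4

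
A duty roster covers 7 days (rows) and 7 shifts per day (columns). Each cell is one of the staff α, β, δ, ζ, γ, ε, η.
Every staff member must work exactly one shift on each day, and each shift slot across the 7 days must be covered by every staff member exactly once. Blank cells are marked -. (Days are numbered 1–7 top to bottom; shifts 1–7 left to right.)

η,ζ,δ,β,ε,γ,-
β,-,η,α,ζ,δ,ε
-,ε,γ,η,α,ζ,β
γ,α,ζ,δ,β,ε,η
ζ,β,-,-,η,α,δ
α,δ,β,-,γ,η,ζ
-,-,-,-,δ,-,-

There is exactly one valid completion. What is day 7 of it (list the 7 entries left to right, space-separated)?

ε η α ζ δ β γ

Day 7, shift 1: day 7 has {δ} and shift 1 has {α, β, ζ, γ, η}, leaving only ε.
Day 7, shift 3: day 7 has {δ, ε} and shift 3 has {β, δ, ζ, γ, η}, leaving only α.
Day 7, shift 6: day 7 has {α, δ, ε} and shift 6 has {α, δ, ζ, γ, ε, η}, leaving only β.
Day 7, shift 7: day 7 has {α, β, δ, ε} and shift 7 has {β, δ, ζ, ε, η}, leaving only γ.
Day 7, shift 2: day 7 has {α, β, δ, γ, ε} and shift 2 has {α, β, δ, ζ, ε}, leaving only η.
Day 7, shift 4: day 7 has {α, β, δ, γ, ε, η} and shift 4 has {α, β, δ, η}, leaving only ζ.
So day 7 reads: ε η α ζ δ β γ.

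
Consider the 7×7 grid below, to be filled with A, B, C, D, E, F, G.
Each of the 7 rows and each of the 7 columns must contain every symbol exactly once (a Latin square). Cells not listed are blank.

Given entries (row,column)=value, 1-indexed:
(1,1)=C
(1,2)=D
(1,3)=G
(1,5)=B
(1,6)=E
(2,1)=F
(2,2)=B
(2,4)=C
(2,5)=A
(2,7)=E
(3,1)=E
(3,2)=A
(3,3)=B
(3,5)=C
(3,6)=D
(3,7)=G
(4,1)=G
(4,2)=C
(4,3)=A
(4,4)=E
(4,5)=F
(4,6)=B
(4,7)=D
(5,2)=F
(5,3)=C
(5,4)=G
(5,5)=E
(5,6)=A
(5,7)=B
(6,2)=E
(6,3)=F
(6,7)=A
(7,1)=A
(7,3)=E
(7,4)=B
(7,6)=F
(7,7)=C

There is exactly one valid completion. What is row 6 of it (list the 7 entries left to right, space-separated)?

B E F D G C A

Row 6, column 4: row 6 has {A, E, F} and column 4 has {B, C, E, G}, leaving only D.
Row 6, column 1: row 6 has {A, D, E, F} and column 1 has {A, C, E, F, G}, leaving only B.
Row 6, column 5: row 6 has {A, B, D, E, F} and column 5 has {A, B, C, E, F}, leaving only G.
Row 6, column 6: row 6 has {A, B, D, E, F, G} and column 6 has {A, B, D, E, F}, leaving only C.
So row 6 reads: B E F D G C A.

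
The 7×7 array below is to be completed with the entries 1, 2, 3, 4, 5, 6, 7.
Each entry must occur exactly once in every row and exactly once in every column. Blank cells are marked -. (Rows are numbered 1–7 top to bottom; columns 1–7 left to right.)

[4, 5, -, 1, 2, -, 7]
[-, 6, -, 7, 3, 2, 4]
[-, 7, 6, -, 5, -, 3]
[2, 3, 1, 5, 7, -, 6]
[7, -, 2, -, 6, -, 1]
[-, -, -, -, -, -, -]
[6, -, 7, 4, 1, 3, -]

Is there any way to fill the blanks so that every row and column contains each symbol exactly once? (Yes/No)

No

Row 1, column 3: row 1 has {1, 2, 4, 5, 7} and column 3 has {1, 2, 6, 7}, so it must be 3.
Row 1, column 6: row 1 has {1, 2, 3, 4, 5, 7} and column 6 has {2, 3}, so it must be 6.
Row 2, column 3: row 2 has {2, 3, 4, 6, 7} and column 3 has {1, 2, 3, 6, 7}, so it must be 5.
Row 2, column 1: row 2 has {2, 3, 4, 5, 6, 7} and column 1 has {2, 4, 6, 7}, so it must be 1.
Now row 3, column 1: row 3 together with column 1 already contain {1, 2, 3, 4, 5, 6, 7} — every symbol — so nothing can go there. The grid has no valid completion.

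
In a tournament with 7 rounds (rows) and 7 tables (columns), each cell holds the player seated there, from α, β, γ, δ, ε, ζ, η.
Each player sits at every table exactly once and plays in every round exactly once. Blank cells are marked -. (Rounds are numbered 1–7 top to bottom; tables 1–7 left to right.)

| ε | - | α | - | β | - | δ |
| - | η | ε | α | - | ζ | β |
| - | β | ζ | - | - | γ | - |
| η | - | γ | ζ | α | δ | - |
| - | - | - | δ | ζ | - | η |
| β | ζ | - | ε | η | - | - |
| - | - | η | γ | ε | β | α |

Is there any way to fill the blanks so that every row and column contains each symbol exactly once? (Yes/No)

No

Round 1, table 2: round 1 has {α, β, δ, ε} and table 2 has {β, ζ, η}, so it must be γ.
Round 1, table 4: round 1 has {α, β, γ, δ, ε} and table 4 has {α, γ, δ, ε, ζ}, so it must be η.
Now round 1, table 6: round 1 together with table 6 already contain {α, β, γ, δ, ε, ζ, η} — every symbol — so nothing can go there. The grid has no valid completion.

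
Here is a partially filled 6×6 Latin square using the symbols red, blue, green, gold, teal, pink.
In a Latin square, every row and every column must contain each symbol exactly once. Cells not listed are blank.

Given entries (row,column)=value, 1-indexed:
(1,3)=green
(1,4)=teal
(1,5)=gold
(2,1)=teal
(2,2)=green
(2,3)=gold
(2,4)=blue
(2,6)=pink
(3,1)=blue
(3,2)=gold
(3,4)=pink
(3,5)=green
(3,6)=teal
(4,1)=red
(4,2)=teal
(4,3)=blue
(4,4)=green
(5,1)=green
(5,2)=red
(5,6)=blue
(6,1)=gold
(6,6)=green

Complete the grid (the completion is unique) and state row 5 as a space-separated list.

Row 5, column 4: row 5 has {red, blue, green} and column 4 has {blue, green, teal, pink}, leaving only gold.
Row 1, column 1: row 1 has {green, gold, teal} and column 1 has {red, blue, green, gold, teal}, leaving only pink.
Row 1, column 2: row 1 has {green, gold, teal, pink} and column 2 has {red, green, gold, teal}, leaving only blue.
Row 1, column 6: row 1 has {blue, green, gold, teal, pink} and column 6 has {blue, green, teal, pink}, leaving only red.
Row 2, column 5: row 2 has {blue, green, gold, teal, pink} and column 5 has {green, gold}, leaving only red.
Row 3, column 3: row 3 has {blue, green, gold, teal, pink} and column 3 has {blue, green, gold}, leaving only red.
Row 4, column 5: row 4 has {red, blue, green, teal} and column 5 has {red, green, gold}, leaving only pink.
Row 5, column 5: row 5 has {red, blue, green, gold} and column 5 has {red, green, gold, pink}, leaving only teal.
Row 5, column 3: row 5 has {red, blue, green, gold, teal} and column 3 has {red, blue, green, gold}, leaving only pink.
So row 5 reads: green red pink gold teal blue.

green red pink gold teal blue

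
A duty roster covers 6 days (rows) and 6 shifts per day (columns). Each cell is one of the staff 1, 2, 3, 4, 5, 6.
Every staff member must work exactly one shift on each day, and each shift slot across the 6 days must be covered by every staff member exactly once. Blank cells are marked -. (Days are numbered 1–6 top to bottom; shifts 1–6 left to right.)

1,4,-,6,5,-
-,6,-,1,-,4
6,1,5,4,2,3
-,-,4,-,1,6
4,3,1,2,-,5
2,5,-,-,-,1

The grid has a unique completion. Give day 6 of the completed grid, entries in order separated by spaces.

Day 6, shift 4: day 6 has {1, 2, 5} and shift 4 has {1, 2, 4, 6}, leaving only 3.
Day 6, shift 3: day 6 has {1, 2, 3, 5} and shift 3 has {1, 4, 5}, leaving only 6.
Day 6, shift 5: day 6 has {1, 2, 3, 5, 6} and shift 5 has {1, 2, 5}, leaving only 4.
So day 6 reads: 2 5 6 3 4 1.

2 5 6 3 4 1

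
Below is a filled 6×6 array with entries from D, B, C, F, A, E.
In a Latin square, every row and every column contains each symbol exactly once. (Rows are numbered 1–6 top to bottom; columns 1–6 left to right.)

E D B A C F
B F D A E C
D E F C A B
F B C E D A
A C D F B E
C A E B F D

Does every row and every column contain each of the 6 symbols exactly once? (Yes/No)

No

Every row is a permutation, but column 4 contains A twice (at rows 1 and 2).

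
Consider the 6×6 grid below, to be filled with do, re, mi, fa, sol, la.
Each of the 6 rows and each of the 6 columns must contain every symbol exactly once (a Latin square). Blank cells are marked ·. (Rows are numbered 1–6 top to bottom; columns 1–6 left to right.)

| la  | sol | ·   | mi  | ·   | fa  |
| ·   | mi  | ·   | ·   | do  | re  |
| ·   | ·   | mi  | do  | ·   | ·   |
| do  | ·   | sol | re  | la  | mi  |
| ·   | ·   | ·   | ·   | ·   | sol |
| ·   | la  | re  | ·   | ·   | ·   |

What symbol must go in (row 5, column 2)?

do

Row 1, column 3: row 1 has {mi, fa, sol, la} and column 3 has {re, mi, sol}, leaving only do.
Row 1, column 5: row 1 has {do, mi, fa, sol, la} and column 5 has {do, la}, leaving only re.
Row 3, column 6: row 3 has {do, mi} and column 6 has {re, mi, fa, sol}, leaving only la.
Row 4, column 2: row 4 has {do, re, mi, sol, la} and column 2 has {mi, sol, la}, leaving only fa.
Row 3, column 2: row 3 has {do, mi, la} and column 2 has {mi, fa, sol, la}, leaving only re.
Row 5 already has {sol} and column 2 already has {re, mi, fa, sol, la}, so row 5, column 2 must be do.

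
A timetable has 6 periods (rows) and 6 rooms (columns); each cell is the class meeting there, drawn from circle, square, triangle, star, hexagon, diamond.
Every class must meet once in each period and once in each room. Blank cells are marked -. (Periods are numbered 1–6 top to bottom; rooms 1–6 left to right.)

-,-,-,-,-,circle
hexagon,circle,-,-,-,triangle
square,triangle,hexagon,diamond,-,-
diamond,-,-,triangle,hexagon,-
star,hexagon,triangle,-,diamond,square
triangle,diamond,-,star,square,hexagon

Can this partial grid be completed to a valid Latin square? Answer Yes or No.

Period 1, room 1: period 1 together with room 1 already contain {circle, square, triangle, star, hexagon, diamond} — every symbol — so nothing can go there. The grid has no valid completion.

No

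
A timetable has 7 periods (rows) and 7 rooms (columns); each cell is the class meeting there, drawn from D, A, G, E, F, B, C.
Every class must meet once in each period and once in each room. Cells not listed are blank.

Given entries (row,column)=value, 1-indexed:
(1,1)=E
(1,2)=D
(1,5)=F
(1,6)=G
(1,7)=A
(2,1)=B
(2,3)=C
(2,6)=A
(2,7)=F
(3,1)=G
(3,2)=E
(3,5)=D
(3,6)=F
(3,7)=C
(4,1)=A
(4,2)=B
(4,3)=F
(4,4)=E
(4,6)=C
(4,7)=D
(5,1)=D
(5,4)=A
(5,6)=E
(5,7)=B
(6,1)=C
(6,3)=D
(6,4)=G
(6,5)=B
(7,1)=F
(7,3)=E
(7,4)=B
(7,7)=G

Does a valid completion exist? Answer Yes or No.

Period 3, room 4: period 3 together with room 4 already contain {D, A, G, E, F, B, C} — every symbol — so nothing can go there. The grid has no valid completion.

No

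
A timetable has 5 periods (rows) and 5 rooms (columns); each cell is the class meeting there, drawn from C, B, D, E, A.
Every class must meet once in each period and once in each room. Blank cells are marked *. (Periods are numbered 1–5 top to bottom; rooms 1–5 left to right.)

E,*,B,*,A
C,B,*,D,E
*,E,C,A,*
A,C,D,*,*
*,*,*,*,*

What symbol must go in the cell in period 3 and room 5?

D

Period 1, room 2: period 1 has {B, E, A} and room 2 has {C, B, E}, leaving only D.
Period 1, room 4: period 1 has {B, D, E, A} and room 4 has {D, A}, leaving only C.
Period 2, room 3: period 2 has {C, B, D, E} and room 3 has {C, B, D}, leaving only A.
Period 4, room 5: period 4 has {C, D, A} and room 5 has {E, A}, leaving only B.
Period 3 already has {C, E, A} and room 5 already has {B, E, A}, so period 3, room 5 must be D.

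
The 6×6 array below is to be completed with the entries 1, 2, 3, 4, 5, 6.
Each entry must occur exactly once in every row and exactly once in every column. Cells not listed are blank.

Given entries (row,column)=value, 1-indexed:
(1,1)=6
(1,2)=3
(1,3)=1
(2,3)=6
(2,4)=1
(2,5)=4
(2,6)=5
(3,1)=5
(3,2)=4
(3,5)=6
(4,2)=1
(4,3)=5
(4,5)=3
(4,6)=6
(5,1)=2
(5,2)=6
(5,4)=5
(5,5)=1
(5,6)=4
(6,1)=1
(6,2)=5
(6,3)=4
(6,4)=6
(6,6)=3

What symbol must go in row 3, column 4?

3

Row 1, column 6: row 1 has {1, 3, 6} and column 6 has {3, 4, 5, 6}, leaving only 2.
Row 1, column 4: row 1 has {1, 2, 3, 6} and column 4 has {1, 5, 6}, leaving only 4.
Row 1, column 5: row 1 has {1, 2, 3, 4, 6} and column 5 has {1, 3, 4, 6}, leaving only 5.
Row 2, column 1: row 2 has {1, 4, 5, 6} and column 1 has {1, 2, 5, 6}, leaving only 3.
Row 2, column 2: row 2 has {1, 3, 4, 5, 6} and column 2 has {1, 3, 4, 5, 6}, leaving only 2.
Row 3, column 6: row 3 has {4, 5, 6} and column 6 has {2, 3, 4, 5, 6}, leaving only 1.
Row 4, column 1: row 4 has {1, 3, 5, 6} and column 1 has {1, 2, 3, 5, 6}, leaving only 4.
Row 4, column 4: row 4 has {1, 3, 4, 5, 6} and column 4 has {1, 4, 5, 6}, leaving only 2.
Row 3 already has {1, 4, 5, 6} and column 4 already has {1, 2, 4, 5, 6}, so row 3, column 4 must be 3.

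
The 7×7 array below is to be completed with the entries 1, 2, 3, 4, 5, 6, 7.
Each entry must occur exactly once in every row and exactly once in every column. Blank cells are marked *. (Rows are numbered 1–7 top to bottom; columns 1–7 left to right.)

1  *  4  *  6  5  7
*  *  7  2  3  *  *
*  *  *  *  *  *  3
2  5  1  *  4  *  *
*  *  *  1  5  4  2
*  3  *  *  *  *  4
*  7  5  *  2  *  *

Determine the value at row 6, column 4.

6

Row 1, column 2: row 1 has {1, 4, 5, 6, 7} and column 2 has {3, 5, 7}, leaving only 2.
Row 1, column 4: row 1 has {1, 2, 4, 5, 6, 7} and column 4 has {1, 2}, leaving only 3.
Row 4, column 7: row 4 has {1, 2, 4, 5} and column 7 has {2, 3, 4, 7}, leaving only 6.
Row 4, column 4: row 4 has {1, 2, 4, 5, 6} and column 4 has {1, 2, 3}, leaving only 7.
Row 4, column 6: row 4 has {1, 2, 4, 5, 6, 7} and column 6 has {4, 5}, leaving only 3.
Row 5, column 2: row 5 has {1, 2, 4, 5} and column 2 has {2, 3, 5, 7}, leaving only 6.
Row 5, column 3: row 5 has {1, 2, 4, 5, 6} and column 3 has {1, 4, 5, 7}, leaving only 3.
Row 5, column 1: row 5 has {1, 2, 3, 4, 5, 6} and column 1 has {1, 2}, leaving only 7.
Row 7, column 7: row 7 has {2, 5, 7} and column 7 has {2, 3, 4, 6, 7}, leaving only 1.
Row 2, column 7: row 2 has {2, 3, 7} and column 7 has {1, 2, 3, 4, 6, 7}, leaving only 5.
Row 7, column 6: row 7 has {1, 2, 5, 7} and column 6 has {3, 4, 5}, leaving only 6.
Row 2, column 6: row 2 has {2, 3, 5, 7} and column 6 has {3, 4, 5, 6}, leaving only 1.
Row 2, column 2: row 2 has {1, 2, 3, 5, 7} and column 2 has {2, 3, 5, 6, 7}, leaving only 4.
Row 2, column 1: row 2 has {1, 2, 3, 4, 5, 7} and column 1 has {1, 2, 7}, leaving only 6.
Row 3, column 2: row 3 has {3} and column 2 has {2, 3, 4, 5, 6, 7}, leaving only 1.
Row 3, column 5: row 3 has {1, 3} and column 5 has {2, 3, 4, 5, 6}, leaving only 7.
Row 3, column 6: row 3 has {1, 3, 7} and column 6 has {1, 3, 4, 5, 6}, leaving only 2.
Row 3, column 3: row 3 has {1, 2, 3, 7} and column 3 has {1, 3, 4, 5, 7}, leaving only 6.
Row 6, column 1: row 6 has {3, 4} and column 1 has {1, 2, 6, 7}, leaving only 5.
Row 6 already has {3, 4, 5} and column 4 already has {1, 2, 3, 7}, so row 6, column 4 must be 6.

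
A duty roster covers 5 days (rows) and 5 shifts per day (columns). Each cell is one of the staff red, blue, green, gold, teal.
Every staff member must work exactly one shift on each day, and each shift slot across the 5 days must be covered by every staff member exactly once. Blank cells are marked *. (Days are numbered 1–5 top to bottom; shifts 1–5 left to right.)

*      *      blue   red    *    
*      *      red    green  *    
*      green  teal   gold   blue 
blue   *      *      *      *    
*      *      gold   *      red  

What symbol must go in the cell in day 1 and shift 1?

Day 3, shift 1: day 3 has {blue, green, gold, teal} and shift 1 has {blue}, leaving only red.
Day 4, shift 3: day 4 has {blue} and shift 3 has {red, blue, gold, teal}, leaving only green.
Day 4, shift 4: day 4 has {blue, green} and shift 4 has {red, green, gold}, leaving only teal.
Day 4, shift 5: day 4 has {blue, green, teal} and shift 5 has {red, blue}, leaving only gold.
Day 2, shift 5: day 2 has {red, green} and shift 5 has {red, blue, gold}, leaving only teal.
Day 1, shift 5: day 1 has {red, blue} and shift 5 has {red, blue, gold, teal}, leaving only green.
Day 2, shift 1: day 2 has {red, green, teal} and shift 1 has {red, blue}, leaving only gold.
Day 1 already has {red, blue, green} and shift 1 already has {red, blue, gold}, so day 1, shift 1 must be teal.

teal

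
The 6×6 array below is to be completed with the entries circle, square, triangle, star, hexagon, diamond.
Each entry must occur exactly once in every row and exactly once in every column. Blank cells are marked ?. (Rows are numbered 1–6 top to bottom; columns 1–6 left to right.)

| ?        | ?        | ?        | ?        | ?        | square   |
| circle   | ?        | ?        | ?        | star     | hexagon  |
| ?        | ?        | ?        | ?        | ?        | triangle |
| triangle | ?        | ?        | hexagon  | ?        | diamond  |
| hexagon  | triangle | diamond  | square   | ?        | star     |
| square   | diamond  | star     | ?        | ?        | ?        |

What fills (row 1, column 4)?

Row 2, column 2: row 2 has {circle, star, hexagon} and column 2 has {triangle, diamond}, leaving only square.
Row 2, column 3: row 2 has {circle, square, star, hexagon} and column 3 has {star, diamond}, leaving only triangle.
Row 2, column 4: row 2 has {circle, square, triangle, star, hexagon} and column 4 has {square, hexagon}, leaving only diamond.
Row 5, column 5: row 5 has {square, triangle, star, hexagon, diamond} and column 5 has {star}, leaving only circle.
Row 4, column 5: row 4 has {triangle, hexagon, diamond} and column 5 has {circle, star}, leaving only square.
Row 4, column 3: row 4 has {square, triangle, hexagon, diamond} and column 3 has {triangle, star, diamond}, leaving only circle.
Row 1, column 3: row 1 has {square} and column 3 has {circle, triangle, star, diamond}, leaving only hexagon.
Row 3, column 3: row 3 has {triangle} and column 3 has {circle, triangle, star, hexagon, diamond}, leaving only square.
Row 4, column 2: row 4 has {circle, square, triangle, hexagon, diamond} and column 2 has {square, triangle, diamond}, leaving only star.
Row 1, column 2: row 1 has {square, hexagon} and column 2 has {square, triangle, star, diamond}, leaving only circle.
Row 3, column 2: row 3 has {square, triangle} and column 2 has {circle, square, triangle, star, diamond}, leaving only hexagon.
Row 3, column 5: row 3 has {square, triangle, hexagon} and column 5 has {circle, square, star}, leaving only diamond.
Row 1, column 5: row 1 has {circle, square, hexagon} and column 5 has {circle, square, star, diamond}, leaving only triangle.
Row 1 already has {circle, square, triangle, hexagon} and column 4 already has {square, hexagon, diamond}, so row 1, column 4 must be star.

star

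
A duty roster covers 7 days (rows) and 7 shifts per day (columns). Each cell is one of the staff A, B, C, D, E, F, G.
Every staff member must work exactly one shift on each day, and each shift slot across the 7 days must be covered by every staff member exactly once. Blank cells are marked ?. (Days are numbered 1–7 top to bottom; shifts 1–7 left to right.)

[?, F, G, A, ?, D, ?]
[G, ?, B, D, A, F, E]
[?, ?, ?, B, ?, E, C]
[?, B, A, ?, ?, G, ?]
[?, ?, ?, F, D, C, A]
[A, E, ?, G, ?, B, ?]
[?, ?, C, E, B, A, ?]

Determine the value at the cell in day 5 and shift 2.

G

Day 5 already has {A, C, D, F} and shift 2 already has {B, E, F}, so day 5, shift 2 must be G.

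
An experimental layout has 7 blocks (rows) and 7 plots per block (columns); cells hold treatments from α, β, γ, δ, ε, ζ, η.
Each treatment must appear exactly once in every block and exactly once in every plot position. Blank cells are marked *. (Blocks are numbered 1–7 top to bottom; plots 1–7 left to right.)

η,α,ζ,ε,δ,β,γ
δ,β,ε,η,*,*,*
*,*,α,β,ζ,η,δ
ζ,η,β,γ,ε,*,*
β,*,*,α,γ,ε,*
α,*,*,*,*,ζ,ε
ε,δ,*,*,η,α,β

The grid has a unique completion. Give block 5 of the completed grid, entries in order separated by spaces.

β ζ δ α γ ε η

Block 5, plot 2: block 5 has {α, β, γ, ε} and plot 2 has {α, β, δ, η}, leaving only ζ.
Block 5, plot 7: block 5 has {α, β, γ, ε, ζ} and plot 7 has {β, γ, δ, ε}, leaving only η.
Block 5, plot 3: block 5 has {α, β, γ, ε, ζ, η} and plot 3 has {α, β, ε, ζ}, leaving only δ.
So block 5 reads: β ζ δ α γ ε η.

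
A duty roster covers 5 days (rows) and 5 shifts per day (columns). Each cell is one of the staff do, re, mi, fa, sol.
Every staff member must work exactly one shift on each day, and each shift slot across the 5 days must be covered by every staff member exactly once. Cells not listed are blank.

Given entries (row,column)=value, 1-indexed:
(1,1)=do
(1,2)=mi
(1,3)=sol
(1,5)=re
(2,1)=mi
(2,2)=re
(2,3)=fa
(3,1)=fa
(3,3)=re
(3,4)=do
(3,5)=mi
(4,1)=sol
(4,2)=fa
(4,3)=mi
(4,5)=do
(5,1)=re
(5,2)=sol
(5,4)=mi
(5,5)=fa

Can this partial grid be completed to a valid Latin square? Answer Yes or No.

Day 3, shift 2: day 3 together with shift 2 already contain {do, re, mi, fa, sol} — every symbol — so nothing can go there. The grid has no valid completion.

No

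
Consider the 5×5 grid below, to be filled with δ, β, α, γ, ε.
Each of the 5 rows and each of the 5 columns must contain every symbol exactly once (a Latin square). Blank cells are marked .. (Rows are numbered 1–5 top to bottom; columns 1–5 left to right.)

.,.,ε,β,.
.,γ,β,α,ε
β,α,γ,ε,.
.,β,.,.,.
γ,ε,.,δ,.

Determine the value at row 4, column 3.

δ

Row 1, column 2: row 1 has {β, ε} and column 2 has {β, α, γ, ε}, leaving only δ.
Row 1, column 1: row 1 has {δ, β, ε} and column 1 has {β, γ}, leaving only α.
Row 1, column 5: row 1 has {δ, β, α, ε} and column 5 has {ε}, leaving only γ.
Row 2, column 1: row 2 has {β, α, γ, ε} and column 1 has {β, α, γ}, leaving only δ.
Row 3, column 5: row 3 has {β, α, γ, ε} and column 5 has {γ, ε}, leaving only δ.
Row 4, column 1: row 4 has {β} and column 1 has {δ, β, α, γ}, leaving only ε.
Row 4, column 4: row 4 has {β, ε} and column 4 has {δ, β, α, ε}, leaving only γ.
Row 4, column 5: row 4 has {β, γ, ε} and column 5 has {δ, γ, ε}, leaving only α.
Row 4 already has {β, α, γ, ε} and column 3 already has {β, γ, ε}, so row 4, column 3 must be δ.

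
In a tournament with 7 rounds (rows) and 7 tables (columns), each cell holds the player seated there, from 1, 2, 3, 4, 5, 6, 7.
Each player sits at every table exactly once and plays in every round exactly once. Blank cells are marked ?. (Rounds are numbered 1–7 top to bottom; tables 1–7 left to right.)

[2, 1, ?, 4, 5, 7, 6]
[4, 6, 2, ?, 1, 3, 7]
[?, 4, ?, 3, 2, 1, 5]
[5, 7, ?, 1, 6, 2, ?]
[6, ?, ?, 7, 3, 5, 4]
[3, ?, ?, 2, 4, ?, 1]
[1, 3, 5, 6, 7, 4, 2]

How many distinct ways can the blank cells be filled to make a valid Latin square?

Round 1, table 3: eliminating its round and table leaves {3}.
Round 2, table 4: eliminating its round and table leaves {5}.
Round 3, table 1: eliminating its round and table leaves {7}.
Round 3, table 3: eliminating its round and table leaves {6, 7}.
Round 4, table 3: eliminating its round and table leaves {3, 4}.
Round 4, table 7: eliminating its round and table leaves {3}.
Round 5, table 2: eliminating its round and table leaves {2}.
Round 5, table 3: eliminating its round and table leaves {1}.
Round 6, table 2: eliminating its round and table leaves {5}.
Round 6, table 3: eliminating its round and table leaves {6, 7}.
Round 6, table 6: eliminating its round and table leaves {6}.
Only one assignment across all blanks avoids any round or table repeat, giving 1 completion.

1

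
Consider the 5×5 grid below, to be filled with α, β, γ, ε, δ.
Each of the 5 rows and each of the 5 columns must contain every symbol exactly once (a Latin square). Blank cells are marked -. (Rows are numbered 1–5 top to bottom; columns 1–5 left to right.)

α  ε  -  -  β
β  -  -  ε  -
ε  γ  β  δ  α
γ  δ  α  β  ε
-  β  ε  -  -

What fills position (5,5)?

Row 1, column 4: row 1 has {α, β, ε} and column 4 has {β, ε, δ}, leaving only γ.
Row 1, column 3: row 1 has {α, β, γ, ε} and column 3 has {α, β, ε}, leaving only δ.
Row 2, column 2: row 2 has {β, ε} and column 2 has {β, γ, ε, δ}, leaving only α.
Row 2, column 3: row 2 has {α, β, ε} and column 3 has {α, β, ε, δ}, leaving only γ.
Row 2, column 5: row 2 has {α, β, γ, ε} and column 5 has {α, β, ε}, leaving only δ.
Row 5 already has {β, ε} and column 5 already has {α, β, ε, δ}, so row 5, column 5 must be γ.

γ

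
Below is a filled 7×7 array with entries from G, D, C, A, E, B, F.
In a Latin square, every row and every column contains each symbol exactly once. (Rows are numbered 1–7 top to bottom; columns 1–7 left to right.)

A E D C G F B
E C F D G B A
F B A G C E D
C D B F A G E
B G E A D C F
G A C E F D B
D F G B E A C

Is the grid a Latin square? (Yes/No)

Every row is a permutation, but column 7 contains B twice (at rows 1 and 6).

No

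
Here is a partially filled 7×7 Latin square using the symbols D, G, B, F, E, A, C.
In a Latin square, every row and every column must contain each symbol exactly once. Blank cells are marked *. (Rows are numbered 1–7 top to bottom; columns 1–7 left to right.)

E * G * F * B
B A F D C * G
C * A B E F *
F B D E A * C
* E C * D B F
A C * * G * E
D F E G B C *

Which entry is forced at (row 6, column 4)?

Row 6 already has {G, E, A, C} and column 4 already has {D, G, B, E}, so row 6, column 4 must be F.

F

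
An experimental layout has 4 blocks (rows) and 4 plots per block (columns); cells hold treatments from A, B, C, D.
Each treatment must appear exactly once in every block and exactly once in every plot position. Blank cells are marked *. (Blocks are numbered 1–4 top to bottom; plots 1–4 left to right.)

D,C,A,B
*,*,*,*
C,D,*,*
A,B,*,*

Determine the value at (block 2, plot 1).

Block 2 already has {} and plot 1 already has {A, C, D}, so block 2, plot 1 must be B.

B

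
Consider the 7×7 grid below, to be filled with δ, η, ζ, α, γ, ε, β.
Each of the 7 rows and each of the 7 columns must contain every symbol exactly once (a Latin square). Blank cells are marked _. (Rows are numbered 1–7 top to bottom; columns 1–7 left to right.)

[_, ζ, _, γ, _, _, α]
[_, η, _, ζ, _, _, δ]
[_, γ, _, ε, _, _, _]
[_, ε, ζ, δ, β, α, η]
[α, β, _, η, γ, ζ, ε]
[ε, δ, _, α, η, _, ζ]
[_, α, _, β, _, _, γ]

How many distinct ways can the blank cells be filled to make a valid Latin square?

8

Row 1, column 1: eliminating its row and column leaves {δ, η, β}.
Row 1, column 3: eliminating its row and column leaves {δ, η, ε, β}.
Row 1, column 5: eliminating its row and column leaves {δ, ε}.
Row 1, column 6: eliminating its row and column leaves {δ, η, ε, β}.
Row 2, column 1: eliminating its row and column leaves {γ, β}.
Row 2, column 3: eliminating its row and column leaves {α, γ, ε, β}.
Row 2, column 5: eliminating its row and column leaves {α, ε}.
Row 2, column 6: eliminating its row and column leaves {γ, ε, β}.
Row 3, column 1: eliminating its row and column leaves {δ, η, ζ, β}.
Row 3, column 3: eliminating its row and column leaves {δ, η, α, β}.
Row 3, column 5: eliminating its row and column leaves {δ, ζ, α}.
Row 3, column 6: eliminating its row and column leaves {δ, η, β}.
Row 3, column 7: eliminating its row and column leaves {β}.
Row 4, column 1: eliminating its row and column leaves {γ}.
Row 5, column 3: eliminating its row and column leaves {δ}.
Row 6, column 3: eliminating its row and column leaves {γ, β}.
Row 6, column 6: eliminating its row and column leaves {γ, β}.
Row 7, column 1: eliminating its row and column leaves {δ, η, ζ}.
Row 7, column 3: eliminating its row and column leaves {δ, η, ε}.
Row 7, column 5: eliminating its row and column leaves {δ, ζ, ε}.
Row 7, column 6: eliminating its row and column leaves {δ, η, ε}.
Enumerating the assignments across these blanks that avoid any row or column repeat gives 8 completions.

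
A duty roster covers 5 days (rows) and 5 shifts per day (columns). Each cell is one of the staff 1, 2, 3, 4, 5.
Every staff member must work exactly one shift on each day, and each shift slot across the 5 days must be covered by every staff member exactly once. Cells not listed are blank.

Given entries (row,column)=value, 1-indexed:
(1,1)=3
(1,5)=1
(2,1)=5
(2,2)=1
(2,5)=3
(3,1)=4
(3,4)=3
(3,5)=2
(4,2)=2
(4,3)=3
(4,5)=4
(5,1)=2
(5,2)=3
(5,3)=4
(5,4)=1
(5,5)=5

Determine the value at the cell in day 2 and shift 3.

Day 2 already has {1, 3, 5} and shift 3 already has {3, 4}, so day 2, shift 3 must be 2.

2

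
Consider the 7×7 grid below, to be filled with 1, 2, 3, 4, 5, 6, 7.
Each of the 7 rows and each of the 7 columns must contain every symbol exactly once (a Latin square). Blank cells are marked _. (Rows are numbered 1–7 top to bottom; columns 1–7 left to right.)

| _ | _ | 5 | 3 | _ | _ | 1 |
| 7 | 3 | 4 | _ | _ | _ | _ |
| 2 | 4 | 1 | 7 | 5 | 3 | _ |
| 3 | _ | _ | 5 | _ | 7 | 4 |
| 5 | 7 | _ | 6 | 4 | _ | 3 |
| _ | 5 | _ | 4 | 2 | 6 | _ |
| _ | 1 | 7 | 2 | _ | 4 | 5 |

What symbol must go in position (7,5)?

Row 1, column 6: row 1 has {1, 3, 5} and column 6 has {3, 4, 6, 7}, leaving only 2.
Row 1, column 2: row 1 has {1, 2, 3, 5} and column 2 has {1, 3, 4, 5, 7}, leaving only 6.
Row 1, column 1: row 1 has {1, 2, 3, 5, 6} and column 1 has {2, 3, 5, 7}, leaving only 4.
Row 1, column 5: row 1 has {1, 2, 3, 4, 5, 6} and column 5 has {2, 4, 5}, leaving only 7.
Row 2, column 4: row 2 has {3, 4, 7} and column 4 has {2, 3, 4, 5, 6, 7}, leaving only 1.
Row 2, column 5: row 2 has {1, 3, 4, 7} and column 5 has {2, 4, 5, 7}, leaving only 6.
Row 7 already has {1, 2, 4, 5, 7} and column 5 already has {2, 4, 5, 6, 7}, so row 7, column 5 must be 3.

3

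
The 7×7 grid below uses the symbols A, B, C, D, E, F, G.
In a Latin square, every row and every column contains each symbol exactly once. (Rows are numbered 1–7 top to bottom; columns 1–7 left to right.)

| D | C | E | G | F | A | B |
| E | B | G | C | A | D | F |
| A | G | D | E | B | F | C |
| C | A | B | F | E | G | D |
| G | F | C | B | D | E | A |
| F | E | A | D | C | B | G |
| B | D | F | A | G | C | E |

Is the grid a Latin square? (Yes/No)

Yes

Each row is a permutation of the 7 symbols, and so is each column.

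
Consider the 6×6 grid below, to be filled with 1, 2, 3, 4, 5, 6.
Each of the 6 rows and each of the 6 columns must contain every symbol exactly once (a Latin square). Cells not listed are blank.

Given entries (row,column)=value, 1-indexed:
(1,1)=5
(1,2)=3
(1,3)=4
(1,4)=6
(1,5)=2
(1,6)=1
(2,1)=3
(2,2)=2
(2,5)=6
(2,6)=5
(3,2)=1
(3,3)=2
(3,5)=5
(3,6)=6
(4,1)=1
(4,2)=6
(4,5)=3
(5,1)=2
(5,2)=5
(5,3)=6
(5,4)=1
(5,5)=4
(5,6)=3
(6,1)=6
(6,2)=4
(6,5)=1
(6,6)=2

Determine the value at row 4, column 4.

2

Row 2, column 3: row 2 has {2, 3, 5, 6} and column 3 has {2, 4, 6}, leaving only 1.
Row 2, column 4: row 2 has {1, 2, 3, 5, 6} and column 4 has {1, 6}, leaving only 4.
Row 3, column 1: row 3 has {1, 2, 5, 6} and column 1 has {1, 2, 3, 5, 6}, leaving only 4.
Row 3, column 4: row 3 has {1, 2, 4, 5, 6} and column 4 has {1, 4, 6}, leaving only 3.
Row 4, column 3: row 4 has {1, 3, 6} and column 3 has {1, 2, 4, 6}, leaving only 5.
Row 4 already has {1, 3, 5, 6} and column 4 already has {1, 3, 4, 6}, so row 4, column 4 must be 2.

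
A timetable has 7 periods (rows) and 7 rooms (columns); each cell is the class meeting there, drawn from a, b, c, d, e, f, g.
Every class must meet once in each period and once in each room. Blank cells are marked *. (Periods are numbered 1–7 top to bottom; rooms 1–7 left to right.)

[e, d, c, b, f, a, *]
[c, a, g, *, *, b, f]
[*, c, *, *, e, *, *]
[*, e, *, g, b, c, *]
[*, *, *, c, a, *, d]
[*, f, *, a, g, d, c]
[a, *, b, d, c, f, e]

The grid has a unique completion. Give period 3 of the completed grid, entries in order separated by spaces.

Period 3, room 4: period 3 has {c, e} and room 4 has {a, b, c, d, g}, leaving only f.
Period 3, room 6: period 3 has {c, e, f} and room 6 has {a, b, c, d, f}, leaving only g.
Period 1, room 7: period 1 has {a, b, c, d, e, f} and room 7 has {c, d, e, f}, leaving only g.
Period 2, room 4: period 2 has {a, b, c, f, g} and room 4 has {a, b, c, d, f, g}, leaving only e.
Period 2, room 5: period 2 has {a, b, c, e, f, g} and room 5 has {a, b, c, e, f, g}, leaving only d.
Period 4, room 7: period 4 has {b, c, e, g} and room 7 has {c, d, e, f, g}, leaving only a.
Period 3, room 7: period 3 has {c, e, f, g} and room 7 has {a, c, d, e, f, g}, leaving only b.
Period 3, room 1: period 3 has {b, c, e, f, g} and room 1 has {a, c, e}, leaving only d.
Period 3, room 3: period 3 has {b, c, d, e, f, g} and room 3 has {b, c, g}, leaving only a.
So period 3 reads: d c a f e g b.

d c a f e g b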